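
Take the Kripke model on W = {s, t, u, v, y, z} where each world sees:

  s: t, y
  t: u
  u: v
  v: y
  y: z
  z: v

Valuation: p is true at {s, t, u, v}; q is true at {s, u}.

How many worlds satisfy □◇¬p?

s: successors {t, y}; ◇¬p there: t:F, y:T. ✗
t: successors {u}; ◇¬p there: u:F. ✗
u: successors {v}; ◇¬p there: v:T. ✓
v: successors {y}; ◇¬p there: y:T. ✓
y: successors {z}; ◇¬p there: z:F. ✗
z: successors {v}; ◇¬p there: v:T. ✓
Satisfying worlds: {u, v, z}.

3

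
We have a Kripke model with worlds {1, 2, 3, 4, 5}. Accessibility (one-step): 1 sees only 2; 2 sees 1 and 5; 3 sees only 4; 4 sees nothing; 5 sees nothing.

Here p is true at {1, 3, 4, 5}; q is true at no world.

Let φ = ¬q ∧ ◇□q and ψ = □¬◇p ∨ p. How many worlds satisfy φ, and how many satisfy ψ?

For ¬q ∧ ◇□q:
1: ¬q is T, ◇□q is F. ✗
2: ¬q is T, ◇□q is T. ✓
3: ¬q is T, ◇□q is T. ✓
4: ¬q is T, ◇□q is F. ✗
5: ¬q is T, ◇□q is F. ✗
— 2 worlds.
For □¬◇p ∨ p:
1: □¬◇p is F, p is T. ✓
2: □¬◇p is T, p is F. ✓
3: □¬◇p is T, p is T. ✓
4: □¬◇p is T, p is T. ✓
5: □¬◇p is T, p is T. ✓
— 5 worlds.

2 and 5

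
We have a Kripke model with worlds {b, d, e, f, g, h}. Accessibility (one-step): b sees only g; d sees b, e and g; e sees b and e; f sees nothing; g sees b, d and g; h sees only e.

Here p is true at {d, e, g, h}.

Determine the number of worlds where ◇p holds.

5

b: successors {g}; p there: g:T. ✓
d: successors {b, e, g}; p there: b:F, e:T, g:T. ✓
e: successors {b, e}; p there: b:F, e:T. ✓
f: no successors, so ◇p fails. ✗
g: successors {b, d, g}; p there: b:F, d:T, g:T. ✓
h: successors {e}; p there: e:T. ✓
Satisfying worlds: {b, d, e, g, h}.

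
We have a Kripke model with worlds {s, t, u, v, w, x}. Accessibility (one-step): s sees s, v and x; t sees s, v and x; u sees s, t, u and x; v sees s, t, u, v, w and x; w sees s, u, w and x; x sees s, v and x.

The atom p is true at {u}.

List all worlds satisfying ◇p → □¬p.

s: ◇p is F, □¬p is T. ✓
t: ◇p is F, □¬p is T. ✓
u: ◇p is T, □¬p is F. ✗
v: ◇p is T, □¬p is F. ✗
w: ◇p is T, □¬p is F. ✗
x: ◇p is F, □¬p is T. ✓

{s, t, x}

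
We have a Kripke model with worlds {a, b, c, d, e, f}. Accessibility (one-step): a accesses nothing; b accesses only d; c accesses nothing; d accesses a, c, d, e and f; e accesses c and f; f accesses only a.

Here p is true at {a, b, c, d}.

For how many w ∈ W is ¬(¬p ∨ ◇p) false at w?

a: ¬p ∨ ◇p is F. ✓
b: ¬p ∨ ◇p is T. ✗
c: ¬p ∨ ◇p is F. ✓
d: ¬p ∨ ◇p is T. ✗
e: ¬p ∨ ◇p is T. ✗
f: ¬p ∨ ◇p is T. ✗
Satisfying worlds: {a, c}.
So ¬(¬p ∨ ◇p) fails at the other 4 worlds.

4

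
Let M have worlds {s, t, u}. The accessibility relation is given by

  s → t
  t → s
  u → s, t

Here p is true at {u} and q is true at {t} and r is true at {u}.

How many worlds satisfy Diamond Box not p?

3

s: successors {t}; Box not p there: t:T. ✓
t: successors {s}; Box not p there: s:T. ✓
u: successors {s, t}; Box not p there: s:T, t:T. ✓
Satisfying worlds: {s, t, u}.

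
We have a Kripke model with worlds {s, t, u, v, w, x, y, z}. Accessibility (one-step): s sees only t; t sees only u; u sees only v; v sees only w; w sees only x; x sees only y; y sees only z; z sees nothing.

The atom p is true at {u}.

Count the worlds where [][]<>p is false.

s: successors {t}; []<>p there: t:F. ✗
t: successors {u}; []<>p there: u:F. ✗
u: successors {v}; []<>p there: v:F. ✗
v: successors {w}; []<>p there: w:F. ✗
w: successors {x}; []<>p there: x:F. ✗
x: successors {y}; []<>p there: y:F. ✗
y: successors {z}; []<>p there: z:T. ✓
z: no successors, so [][]<>p holds vacuously. ✓
Satisfying worlds: {y, z}.
So [][]<>p fails at the other 6 worlds.

6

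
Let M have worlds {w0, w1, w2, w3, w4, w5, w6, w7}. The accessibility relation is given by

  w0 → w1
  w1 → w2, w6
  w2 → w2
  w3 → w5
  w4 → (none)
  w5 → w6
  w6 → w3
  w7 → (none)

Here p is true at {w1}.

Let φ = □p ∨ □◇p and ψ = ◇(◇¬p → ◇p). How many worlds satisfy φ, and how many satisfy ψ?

3 and 0

For □p ∨ □◇p:
w0: □p is T, □◇p is F. ✓
w1: □p is F, □◇p is F. ✗
w2: □p is F, □◇p is F. ✗
w3: □p is F, □◇p is F. ✗
w4: □p is T, □◇p is T. ✓
w5: □p is F, □◇p is F. ✗
w6: □p is F, □◇p is F. ✗
w7: □p is T, □◇p is T. ✓
— 3 worlds.
For ◇(◇¬p → ◇p):
w0: successors {w1}; ◇¬p → ◇p there: w1:F. ✗
w1: successors {w2, w6}; ◇¬p → ◇p there: w2:F, w6:F. ✗
w2: successors {w2}; ◇¬p → ◇p there: w2:F. ✗
w3: successors {w5}; ◇¬p → ◇p there: w5:F. ✗
w4: no successors, so ◇(◇¬p → ◇p) fails. ✗
w5: successors {w6}; ◇¬p → ◇p there: w6:F. ✗
w6: successors {w3}; ◇¬p → ◇p there: w3:F. ✗
w7: no successors, so ◇(◇¬p → ◇p) fails. ✗
— 0 worlds.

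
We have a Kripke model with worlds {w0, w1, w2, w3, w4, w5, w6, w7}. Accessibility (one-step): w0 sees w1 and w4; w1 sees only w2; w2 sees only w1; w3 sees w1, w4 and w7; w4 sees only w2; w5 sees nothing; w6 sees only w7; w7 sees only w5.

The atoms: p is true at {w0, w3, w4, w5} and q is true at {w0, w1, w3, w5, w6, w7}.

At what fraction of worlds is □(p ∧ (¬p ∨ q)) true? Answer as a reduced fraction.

1/4

w0: successors {w1, w4}; p ∧ (¬p ∨ q) there: w1:F, w4:F. ✗
w1: successors {w2}; p ∧ (¬p ∨ q) there: w2:F. ✗
w2: successors {w1}; p ∧ (¬p ∨ q) there: w1:F. ✗
w3: successors {w1, w4, w7}; p ∧ (¬p ∨ q) there: w1:F, w4:F, w7:F. ✗
w4: successors {w2}; p ∧ (¬p ∨ q) there: w2:F. ✗
w5: no successors, so □(p ∧ (¬p ∨ q)) holds vacuously. ✓
w6: successors {w7}; p ∧ (¬p ∨ q) there: w7:F. ✗
w7: successors {w5}; p ∧ (¬p ∨ q) there: w5:T. ✓
That's 2 of 8 worlds, so 2/8 = 1/4.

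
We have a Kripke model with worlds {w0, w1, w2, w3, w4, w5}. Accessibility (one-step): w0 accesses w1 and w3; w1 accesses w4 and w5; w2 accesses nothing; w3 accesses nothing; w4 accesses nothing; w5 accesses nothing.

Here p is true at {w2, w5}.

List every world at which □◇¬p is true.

{w2, w3, w4, w5}

w0: successors {w1, w3}; ◇¬p there: w1:T, w3:F. ✗
w1: successors {w4, w5}; ◇¬p there: w4:F, w5:F. ✗
w2: no successors, so □◇¬p holds vacuously. ✓
w3: no successors, so □◇¬p holds vacuously. ✓
w4: no successors, so □◇¬p holds vacuously. ✓
w5: no successors, so □◇¬p holds vacuously. ✓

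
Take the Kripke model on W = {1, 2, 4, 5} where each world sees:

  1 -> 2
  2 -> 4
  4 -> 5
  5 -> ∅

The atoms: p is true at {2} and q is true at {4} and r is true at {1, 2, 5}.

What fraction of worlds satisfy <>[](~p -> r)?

1/2

1: successors {2}; [](~p -> r) there: 2:F. ✗
2: successors {4}; [](~p -> r) there: 4:T. ✓
4: successors {5}; [](~p -> r) there: 5:T. ✓
5: no successors, so <>[](~p -> r) fails. ✗
That's 2 of 4 worlds, so 2/4 = 1/2.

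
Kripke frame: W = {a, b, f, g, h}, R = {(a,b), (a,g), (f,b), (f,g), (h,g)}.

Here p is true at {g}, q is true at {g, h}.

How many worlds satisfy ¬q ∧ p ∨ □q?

a: ¬q ∧ p is F, □q is F. ✗
b: ¬q ∧ p is F, □q is T. ✓
f: ¬q ∧ p is F, □q is F. ✗
g: ¬q ∧ p is F, □q is T. ✓
h: ¬q ∧ p is F, □q is T. ✓
Satisfying worlds: {b, g, h}.

3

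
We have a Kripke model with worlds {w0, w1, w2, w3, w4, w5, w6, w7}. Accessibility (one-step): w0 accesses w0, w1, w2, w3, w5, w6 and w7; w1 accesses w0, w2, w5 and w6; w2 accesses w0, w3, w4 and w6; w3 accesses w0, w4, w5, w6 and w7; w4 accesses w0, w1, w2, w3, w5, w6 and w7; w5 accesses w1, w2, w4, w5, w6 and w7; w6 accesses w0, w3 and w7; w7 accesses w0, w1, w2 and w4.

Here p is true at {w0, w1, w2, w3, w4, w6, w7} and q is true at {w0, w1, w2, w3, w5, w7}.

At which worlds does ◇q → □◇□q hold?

w0: ◇q is T, □◇□q is F. ✗
w1: ◇q is T, □◇□q is F. ✗
w2: ◇q is T, □◇□q is F. ✗
w3: ◇q is T, □◇□q is F. ✗
w4: ◇q is T, □◇□q is F. ✗
w5: ◇q is T, □◇□q is F. ✗
w6: ◇q is T, □◇□q is F. ✗
w7: ◇q is T, □◇□q is T. ✓

{w7}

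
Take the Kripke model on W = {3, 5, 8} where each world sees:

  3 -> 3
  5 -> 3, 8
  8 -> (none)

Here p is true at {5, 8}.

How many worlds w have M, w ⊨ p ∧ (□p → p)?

2

3: p is F, □p → p is T. ✗
5: p is T, □p → p is T. ✓
8: p is T, □p → p is T. ✓
Satisfying worlds: {5, 8}.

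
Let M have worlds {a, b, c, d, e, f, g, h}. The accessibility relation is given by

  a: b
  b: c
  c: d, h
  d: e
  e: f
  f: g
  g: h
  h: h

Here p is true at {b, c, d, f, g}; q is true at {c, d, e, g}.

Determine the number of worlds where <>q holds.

a: successors {b}; q there: b:F. ✗
b: successors {c}; q there: c:T. ✓
c: successors {d, h}; q there: d:T, h:F. ✓
d: successors {e}; q there: e:T. ✓
e: successors {f}; q there: f:F. ✗
f: successors {g}; q there: g:T. ✓
g: successors {h}; q there: h:F. ✗
h: successors {h}; q there: h:F. ✗
Satisfying worlds: {b, c, d, f}.

4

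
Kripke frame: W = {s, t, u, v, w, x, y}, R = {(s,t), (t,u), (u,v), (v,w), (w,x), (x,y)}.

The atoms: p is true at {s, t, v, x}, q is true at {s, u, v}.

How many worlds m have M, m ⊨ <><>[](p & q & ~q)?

s: successors {t}; <>[](p & q & ~q) there: t:F. ✗
t: successors {u}; <>[](p & q & ~q) there: u:F. ✗
u: successors {v}; <>[](p & q & ~q) there: v:F. ✗
v: successors {w}; <>[](p & q & ~q) there: w:F. ✗
w: successors {x}; <>[](p & q & ~q) there: x:T. ✓
x: successors {y}; <>[](p & q & ~q) there: y:F. ✗
y: no successors, so <><>[](p & q & ~q) fails. ✗
Satisfying worlds: {w}.

1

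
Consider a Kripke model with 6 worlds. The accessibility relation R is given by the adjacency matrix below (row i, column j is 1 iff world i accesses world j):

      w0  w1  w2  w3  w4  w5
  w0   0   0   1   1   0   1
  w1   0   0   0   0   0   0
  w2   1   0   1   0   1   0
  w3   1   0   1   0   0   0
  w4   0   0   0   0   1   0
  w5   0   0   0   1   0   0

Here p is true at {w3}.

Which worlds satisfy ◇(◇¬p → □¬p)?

{w0, w2, w3, w4, w5}

w0: successors {w2, w3, w5}; ◇¬p → □¬p there: w2:T, w3:T, w5:T. ✓
w1: no successors, so ◇(◇¬p → □¬p) fails. ✗
w2: successors {w0, w2, w4}; ◇¬p → □¬p there: w0:F, w2:T, w4:T. ✓
w3: successors {w0, w2}; ◇¬p → □¬p there: w0:F, w2:T. ✓
w4: successors {w4}; ◇¬p → □¬p there: w4:T. ✓
w5: successors {w3}; ◇¬p → □¬p there: w3:T. ✓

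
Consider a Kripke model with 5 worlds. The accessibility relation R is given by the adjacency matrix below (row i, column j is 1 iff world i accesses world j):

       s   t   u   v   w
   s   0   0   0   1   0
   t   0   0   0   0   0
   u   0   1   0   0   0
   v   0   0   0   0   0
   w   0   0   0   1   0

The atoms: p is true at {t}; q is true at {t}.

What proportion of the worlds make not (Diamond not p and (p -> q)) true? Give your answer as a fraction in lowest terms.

s: Diamond not p and (p -> q) is T. ✗
t: Diamond not p and (p -> q) is F. ✓
u: Diamond not p and (p -> q) is F. ✓
v: Diamond not p and (p -> q) is F. ✓
w: Diamond not p and (p -> q) is T. ✗
That's 3 of 5 worlds, so 3/5.

3/5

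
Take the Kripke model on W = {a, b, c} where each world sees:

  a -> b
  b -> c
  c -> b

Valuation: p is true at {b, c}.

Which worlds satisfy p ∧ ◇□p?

a: p is F, ◇□p is T. ✗
b: p is T, ◇□p is T. ✓
c: p is T, ◇□p is T. ✓

{b, c}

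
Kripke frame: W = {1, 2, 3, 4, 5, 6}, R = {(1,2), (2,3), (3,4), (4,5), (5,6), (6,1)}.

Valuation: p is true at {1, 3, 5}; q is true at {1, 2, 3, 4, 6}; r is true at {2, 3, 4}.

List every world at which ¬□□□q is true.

{2}

1: □□□q is T. ✗
2: □□□q is F. ✓
3: □□□q is T. ✗
4: □□□q is T. ✗
5: □□□q is T. ✗
6: □□□q is T. ✗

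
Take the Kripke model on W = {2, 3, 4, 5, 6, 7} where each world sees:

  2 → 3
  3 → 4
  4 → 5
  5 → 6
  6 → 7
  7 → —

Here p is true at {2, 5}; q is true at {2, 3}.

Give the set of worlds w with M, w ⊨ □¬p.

2: successors {3}; ¬p there: 3:T. ✓
3: successors {4}; ¬p there: 4:T. ✓
4: successors {5}; ¬p there: 5:F. ✗
5: successors {6}; ¬p there: 6:T. ✓
6: successors {7}; ¬p there: 7:T. ✓
7: no successors, so □¬p holds vacuously. ✓

{2, 3, 5, 6, 7}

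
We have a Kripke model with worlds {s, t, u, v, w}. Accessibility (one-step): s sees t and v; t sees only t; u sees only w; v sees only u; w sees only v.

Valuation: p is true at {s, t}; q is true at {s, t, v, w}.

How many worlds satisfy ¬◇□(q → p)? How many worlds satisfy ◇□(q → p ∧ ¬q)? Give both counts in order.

2 and 2

For ¬◇□(q → p):
s: ◇□(q → p) is T. ✗
t: ◇□(q → p) is T. ✗
u: ◇□(q → p) is F. ✓
v: ◇□(q → p) is F. ✓
w: ◇□(q → p) is T. ✗
— 2 worlds.
For ◇□(q → p ∧ ¬q):
s: successors {t, v}; □(q → p ∧ ¬q) there: t:F, v:T. ✓
t: successors {t}; □(q → p ∧ ¬q) there: t:F. ✗
u: successors {w}; □(q → p ∧ ¬q) there: w:F. ✗
v: successors {u}; □(q → p ∧ ¬q) there: u:F. ✗
w: successors {v}; □(q → p ∧ ¬q) there: v:T. ✓
— 2 worlds.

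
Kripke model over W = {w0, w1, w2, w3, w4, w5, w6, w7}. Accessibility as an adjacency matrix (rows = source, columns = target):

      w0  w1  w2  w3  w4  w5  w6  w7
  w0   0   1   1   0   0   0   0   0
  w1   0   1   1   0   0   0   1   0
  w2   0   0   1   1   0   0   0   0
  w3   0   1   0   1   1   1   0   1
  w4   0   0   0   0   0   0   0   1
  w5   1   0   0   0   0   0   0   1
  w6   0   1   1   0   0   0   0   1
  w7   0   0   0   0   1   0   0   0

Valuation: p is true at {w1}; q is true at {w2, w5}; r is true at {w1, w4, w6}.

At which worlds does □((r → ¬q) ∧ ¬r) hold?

w0: successors {w1, w2}; (r → ¬q) ∧ ¬r there: w1:F, w2:T. ✗
w1: successors {w1, w2, w6}; (r → ¬q) ∧ ¬r there: w1:F, w2:T, w6:F. ✗
w2: successors {w2, w3}; (r → ¬q) ∧ ¬r there: w2:T, w3:T. ✓
w3: successors {w1, w3, w4, w5, w7}; (r → ¬q) ∧ ¬r there: w1:F, w3:T, w4:F, w5:T, w7:T. ✗
w4: successors {w7}; (r → ¬q) ∧ ¬r there: w7:T. ✓
w5: successors {w0, w7}; (r → ¬q) ∧ ¬r there: w0:T, w7:T. ✓
w6: successors {w1, w2, w7}; (r → ¬q) ∧ ¬r there: w1:F, w2:T, w7:T. ✗
w7: successors {w4}; (r → ¬q) ∧ ¬r there: w4:F. ✗

{w2, w4, w5}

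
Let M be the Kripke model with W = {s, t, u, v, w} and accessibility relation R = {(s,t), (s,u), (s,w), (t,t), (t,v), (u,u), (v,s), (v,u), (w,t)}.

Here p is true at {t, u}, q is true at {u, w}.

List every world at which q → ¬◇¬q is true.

s: q is F, ¬◇¬q is F. ✓
t: q is F, ¬◇¬q is F. ✓
u: q is T, ¬◇¬q is T. ✓
v: q is F, ¬◇¬q is F. ✓
w: q is T, ¬◇¬q is F. ✗

{s, t, u, v}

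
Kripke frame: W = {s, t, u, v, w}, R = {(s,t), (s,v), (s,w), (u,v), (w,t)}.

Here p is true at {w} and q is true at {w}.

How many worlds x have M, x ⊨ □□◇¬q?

s: successors {t, v, w}; □◇¬q there: t:T, v:T, w:F. ✗
t: no successors, so □□◇¬q holds vacuously. ✓
u: successors {v}; □◇¬q there: v:T. ✓
v: no successors, so □□◇¬q holds vacuously. ✓
w: successors {t}; □◇¬q there: t:T. ✓
Satisfying worlds: {t, u, v, w}.

4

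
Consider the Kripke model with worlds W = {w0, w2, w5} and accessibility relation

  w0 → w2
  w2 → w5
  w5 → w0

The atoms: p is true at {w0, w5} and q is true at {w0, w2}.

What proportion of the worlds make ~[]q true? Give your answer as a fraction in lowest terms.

1/3

w0: []q is T. ✗
w2: []q is F. ✓
w5: []q is T. ✗
That's 1 of 3 worlds, so 1/3.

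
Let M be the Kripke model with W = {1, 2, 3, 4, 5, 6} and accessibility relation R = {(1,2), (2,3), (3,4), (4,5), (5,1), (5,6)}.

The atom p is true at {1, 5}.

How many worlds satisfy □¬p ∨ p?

1: □¬p is T, p is T. ✓
2: □¬p is T, p is F. ✓
3: □¬p is T, p is F. ✓
4: □¬p is F, p is F. ✗
5: □¬p is F, p is T. ✓
6: □¬p is T, p is F. ✓
Satisfying worlds: {1, 2, 3, 5, 6}.

5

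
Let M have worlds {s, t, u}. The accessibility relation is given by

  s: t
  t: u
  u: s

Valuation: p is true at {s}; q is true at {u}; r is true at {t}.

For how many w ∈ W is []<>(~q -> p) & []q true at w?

1

s: []<>(~q -> p) is T, []q is F. ✗
t: []<>(~q -> p) is T, []q is T. ✓
u: []<>(~q -> p) is F, []q is F. ✗
Satisfying worlds: {t}.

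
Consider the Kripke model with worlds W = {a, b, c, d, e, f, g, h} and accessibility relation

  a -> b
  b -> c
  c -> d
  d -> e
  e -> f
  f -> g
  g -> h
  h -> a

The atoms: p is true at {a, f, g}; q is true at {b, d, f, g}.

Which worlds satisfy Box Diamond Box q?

{a, c, d, g}

a: successors {b}; Diamond Box q there: b:T. ✓
b: successors {c}; Diamond Box q there: c:F. ✗
c: successors {d}; Diamond Box q there: d:T. ✓
d: successors {e}; Diamond Box q there: e:T. ✓
e: successors {f}; Diamond Box q there: f:F. ✗
f: successors {g}; Diamond Box q there: g:F. ✗
g: successors {h}; Diamond Box q there: h:T. ✓
h: successors {a}; Diamond Box q there: a:F. ✗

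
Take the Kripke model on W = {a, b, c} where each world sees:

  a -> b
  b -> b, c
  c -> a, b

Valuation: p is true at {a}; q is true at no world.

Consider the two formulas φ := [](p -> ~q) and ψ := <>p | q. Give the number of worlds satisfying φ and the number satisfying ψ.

3 and 1

For [](p -> ~q):
a: successors {b}; p -> ~q there: b:T. ✓
b: successors {b, c}; p -> ~q there: b:T, c:T. ✓
c: successors {a, b}; p -> ~q there: a:T, b:T. ✓
— 3 worlds.
For <>p | q:
a: <>p is F, q is F. ✗
b: <>p is F, q is F. ✗
c: <>p is T, q is F. ✓
— 1 world.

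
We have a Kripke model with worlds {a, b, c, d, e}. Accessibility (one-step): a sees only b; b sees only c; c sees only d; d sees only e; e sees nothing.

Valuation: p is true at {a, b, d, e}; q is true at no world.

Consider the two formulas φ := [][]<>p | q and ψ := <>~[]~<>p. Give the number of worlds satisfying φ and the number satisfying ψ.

For [][]<>p | q:
a: [][]<>p is T, q is F. ✓
b: [][]<>p is T, q is F. ✓
c: [][]<>p is F, q is F. ✗
d: [][]<>p is T, q is F. ✓
e: [][]<>p is T, q is F. ✓
— 4 worlds.
For <>~[]~<>p:
a: successors {b}; ~[]~<>p there: b:T. ✓
b: successors {c}; ~[]~<>p there: c:T. ✓
c: successors {d}; ~[]~<>p there: d:F. ✗
d: successors {e}; ~[]~<>p there: e:F. ✗
e: no successors, so <>~[]~<>p fails. ✗
— 2 worlds.

4 and 2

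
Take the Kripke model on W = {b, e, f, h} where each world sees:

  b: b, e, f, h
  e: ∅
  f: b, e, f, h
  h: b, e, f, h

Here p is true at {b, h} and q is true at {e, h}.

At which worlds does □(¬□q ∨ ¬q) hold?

{e}

b: successors {b, e, f, h}; ¬□q ∨ ¬q there: b:T, e:F, f:T, h:T. ✗
e: no successors, so □(¬□q ∨ ¬q) holds vacuously. ✓
f: successors {b, e, f, h}; ¬□q ∨ ¬q there: b:T, e:F, f:T, h:T. ✗
h: successors {b, e, f, h}; ¬□q ∨ ¬q there: b:T, e:F, f:T, h:T. ✗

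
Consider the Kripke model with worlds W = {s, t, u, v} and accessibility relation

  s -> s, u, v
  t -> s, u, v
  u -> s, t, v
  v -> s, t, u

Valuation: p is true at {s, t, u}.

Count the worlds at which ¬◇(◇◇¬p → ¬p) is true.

s: ◇(◇◇¬p → ¬p) is T. ✗
t: ◇(◇◇¬p → ¬p) is T. ✗
u: ◇(◇◇¬p → ¬p) is T. ✗
v: ◇(◇◇¬p → ¬p) is F. ✓
Satisfying worlds: {v}.

1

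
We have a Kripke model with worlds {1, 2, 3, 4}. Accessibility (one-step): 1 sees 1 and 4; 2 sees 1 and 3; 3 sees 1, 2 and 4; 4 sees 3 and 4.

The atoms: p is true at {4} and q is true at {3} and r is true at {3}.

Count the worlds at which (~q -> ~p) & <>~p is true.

1: ~q -> ~p is T, <>~p is T. ✓
2: ~q -> ~p is T, <>~p is T. ✓
3: ~q -> ~p is T, <>~p is T. ✓
4: ~q -> ~p is F, <>~p is T. ✗
Satisfying worlds: {1, 2, 3}.

3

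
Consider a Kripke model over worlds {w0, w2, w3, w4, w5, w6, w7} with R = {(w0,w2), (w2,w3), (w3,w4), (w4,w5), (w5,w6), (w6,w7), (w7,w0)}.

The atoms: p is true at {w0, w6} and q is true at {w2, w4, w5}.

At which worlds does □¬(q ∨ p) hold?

w0: successors {w2}; ¬(q ∨ p) there: w2:F. ✗
w2: successors {w3}; ¬(q ∨ p) there: w3:T. ✓
w3: successors {w4}; ¬(q ∨ p) there: w4:F. ✗
w4: successors {w5}; ¬(q ∨ p) there: w5:F. ✗
w5: successors {w6}; ¬(q ∨ p) there: w6:F. ✗
w6: successors {w7}; ¬(q ∨ p) there: w7:T. ✓
w7: successors {w0}; ¬(q ∨ p) there: w0:F. ✗

{w2, w6}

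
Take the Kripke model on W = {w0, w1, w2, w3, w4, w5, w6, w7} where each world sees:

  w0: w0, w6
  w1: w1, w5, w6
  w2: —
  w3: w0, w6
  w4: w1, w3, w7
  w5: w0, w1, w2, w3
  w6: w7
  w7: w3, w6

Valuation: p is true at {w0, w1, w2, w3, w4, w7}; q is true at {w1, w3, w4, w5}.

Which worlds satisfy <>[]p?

w0: successors {w0, w6}; []p there: w0:F, w6:T. ✓
w1: successors {w1, w5, w6}; []p there: w1:F, w5:T, w6:T. ✓
w2: no successors, so <>[]p fails. ✗
w3: successors {w0, w6}; []p there: w0:F, w6:T. ✓
w4: successors {w1, w3, w7}; []p there: w1:F, w3:F, w7:F. ✗
w5: successors {w0, w1, w2, w3}; []p there: w0:F, w1:F, w2:T, w3:F. ✓
w6: successors {w7}; []p there: w7:F. ✗
w7: successors {w3, w6}; []p there: w3:F, w6:T. ✓

{w0, w1, w3, w5, w7}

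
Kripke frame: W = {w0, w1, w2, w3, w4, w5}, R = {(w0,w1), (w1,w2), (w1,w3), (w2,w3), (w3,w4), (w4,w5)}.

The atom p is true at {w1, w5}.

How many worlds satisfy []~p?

w0: successors {w1}; ~p there: w1:F. ✗
w1: successors {w2, w3}; ~p there: w2:T, w3:T. ✓
w2: successors {w3}; ~p there: w3:T. ✓
w3: successors {w4}; ~p there: w4:T. ✓
w4: successors {w5}; ~p there: w5:F. ✗
w5: no successors, so []~p holds vacuously. ✓
Satisfying worlds: {w1, w2, w3, w5}.

4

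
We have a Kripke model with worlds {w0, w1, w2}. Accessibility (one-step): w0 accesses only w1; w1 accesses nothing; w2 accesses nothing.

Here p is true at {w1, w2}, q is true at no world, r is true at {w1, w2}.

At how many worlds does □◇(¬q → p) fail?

1

w0: successors {w1}; ◇(¬q → p) there: w1:F. ✗
w1: no successors, so □◇(¬q → p) holds vacuously. ✓
w2: no successors, so □◇(¬q → p) holds vacuously. ✓
Satisfying worlds: {w1, w2}.
So □◇(¬q → p) fails at the other 1 world.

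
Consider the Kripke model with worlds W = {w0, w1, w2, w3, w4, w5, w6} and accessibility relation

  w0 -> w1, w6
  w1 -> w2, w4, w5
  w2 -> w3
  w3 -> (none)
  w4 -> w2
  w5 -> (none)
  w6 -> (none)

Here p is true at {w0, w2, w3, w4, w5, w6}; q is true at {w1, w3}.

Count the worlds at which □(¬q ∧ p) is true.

5

w0: successors {w1, w6}; ¬q ∧ p there: w1:F, w6:T. ✗
w1: successors {w2, w4, w5}; ¬q ∧ p there: w2:T, w4:T, w5:T. ✓
w2: successors {w3}; ¬q ∧ p there: w3:F. ✗
w3: no successors, so □(¬q ∧ p) holds vacuously. ✓
w4: successors {w2}; ¬q ∧ p there: w2:T. ✓
w5: no successors, so □(¬q ∧ p) holds vacuously. ✓
w6: no successors, so □(¬q ∧ p) holds vacuously. ✓
Satisfying worlds: {w1, w3, w4, w5, w6}.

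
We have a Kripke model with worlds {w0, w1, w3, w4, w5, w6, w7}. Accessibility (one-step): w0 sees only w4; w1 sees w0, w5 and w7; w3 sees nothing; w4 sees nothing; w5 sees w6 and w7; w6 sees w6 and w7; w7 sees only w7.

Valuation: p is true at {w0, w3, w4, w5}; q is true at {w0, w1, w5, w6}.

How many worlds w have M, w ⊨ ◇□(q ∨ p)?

2

w0: successors {w4}; □(q ∨ p) there: w4:T. ✓
w1: successors {w0, w5, w7}; □(q ∨ p) there: w0:T, w5:F, w7:F. ✓
w3: no successors, so ◇□(q ∨ p) fails. ✗
w4: no successors, so ◇□(q ∨ p) fails. ✗
w5: successors {w6, w7}; □(q ∨ p) there: w6:F, w7:F. ✗
w6: successors {w6, w7}; □(q ∨ p) there: w6:F, w7:F. ✗
w7: successors {w7}; □(q ∨ p) there: w7:F. ✗
Satisfying worlds: {w0, w1}.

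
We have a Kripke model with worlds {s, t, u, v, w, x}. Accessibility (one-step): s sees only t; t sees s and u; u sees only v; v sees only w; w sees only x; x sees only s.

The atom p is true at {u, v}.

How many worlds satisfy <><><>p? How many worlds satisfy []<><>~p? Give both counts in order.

For <><><>p:
s: successors {t}; <><>p there: t:T. ✓
t: successors {s, u}; <><>p there: s:T, u:F. ✓
u: successors {v}; <><>p there: v:F. ✗
v: successors {w}; <><>p there: w:F. ✗
w: successors {x}; <><>p there: x:F. ✗
x: successors {s}; <><>p there: s:T. ✓
— 3 worlds.
For []<><>~p:
s: successors {t}; <><>~p there: t:T. ✓
t: successors {s, u}; <><>~p there: s:T, u:T. ✓
u: successors {v}; <><>~p there: v:T. ✓
v: successors {w}; <><>~p there: w:T. ✓
w: successors {x}; <><>~p there: x:T. ✓
x: successors {s}; <><>~p there: s:T. ✓
— 6 worlds.

3 and 6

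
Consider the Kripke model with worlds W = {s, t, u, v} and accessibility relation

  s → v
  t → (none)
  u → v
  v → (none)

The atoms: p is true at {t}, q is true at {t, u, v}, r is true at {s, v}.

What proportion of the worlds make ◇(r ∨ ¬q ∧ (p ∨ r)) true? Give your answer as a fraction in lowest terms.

s: successors {v}; r ∨ ¬q ∧ (p ∨ r) there: v:T. ✓
t: no successors, so ◇(r ∨ ¬q ∧ (p ∨ r)) fails. ✗
u: successors {v}; r ∨ ¬q ∧ (p ∨ r) there: v:T. ✓
v: no successors, so ◇(r ∨ ¬q ∧ (p ∨ r)) fails. ✗
That's 2 of 4 worlds, so 2/4 = 1/2.

1/2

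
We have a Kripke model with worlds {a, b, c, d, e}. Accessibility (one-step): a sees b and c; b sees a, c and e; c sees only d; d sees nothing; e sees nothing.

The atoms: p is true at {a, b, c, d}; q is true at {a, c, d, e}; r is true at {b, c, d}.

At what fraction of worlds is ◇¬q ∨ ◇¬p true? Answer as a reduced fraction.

a: ◇¬q is T, ◇¬p is F. ✓
b: ◇¬q is F, ◇¬p is T. ✓
c: ◇¬q is F, ◇¬p is F. ✗
d: ◇¬q is F, ◇¬p is F. ✗
e: ◇¬q is F, ◇¬p is F. ✗
That's 2 of 5 worlds, so 2/5.

2/5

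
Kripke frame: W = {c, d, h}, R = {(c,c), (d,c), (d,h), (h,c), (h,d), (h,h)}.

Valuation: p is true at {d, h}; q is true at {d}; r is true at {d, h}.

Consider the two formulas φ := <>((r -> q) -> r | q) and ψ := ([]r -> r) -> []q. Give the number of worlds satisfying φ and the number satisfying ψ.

For <>((r -> q) -> r | q):
c: successors {c}; (r -> q) -> r | q there: c:F. ✗
d: successors {c, h}; (r -> q) -> r | q there: c:F, h:T. ✓
h: successors {c, d, h}; (r -> q) -> r | q there: c:F, d:T, h:T. ✓
— 2 worlds.
For ([]r -> r) -> []q:
c: []r -> r is T, []q is F. ✗
d: []r -> r is T, []q is F. ✗
h: []r -> r is T, []q is F. ✗
— 0 worlds.

2 and 0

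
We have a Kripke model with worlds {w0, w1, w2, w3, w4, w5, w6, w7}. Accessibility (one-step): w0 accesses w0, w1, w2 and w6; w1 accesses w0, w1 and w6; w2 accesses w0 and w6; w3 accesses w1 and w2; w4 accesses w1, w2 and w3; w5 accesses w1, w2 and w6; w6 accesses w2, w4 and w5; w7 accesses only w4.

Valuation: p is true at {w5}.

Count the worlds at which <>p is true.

w0: successors {w0, w1, w2, w6}; p there: w0:F, w1:F, w2:F, w6:F. ✗
w1: successors {w0, w1, w6}; p there: w0:F, w1:F, w6:F. ✗
w2: successors {w0, w6}; p there: w0:F, w6:F. ✗
w3: successors {w1, w2}; p there: w1:F, w2:F. ✗
w4: successors {w1, w2, w3}; p there: w1:F, w2:F, w3:F. ✗
w5: successors {w1, w2, w6}; p there: w1:F, w2:F, w6:F. ✗
w6: successors {w2, w4, w5}; p there: w2:F, w4:F, w5:T. ✓
w7: successors {w4}; p there: w4:F. ✗
Satisfying worlds: {w6}.

1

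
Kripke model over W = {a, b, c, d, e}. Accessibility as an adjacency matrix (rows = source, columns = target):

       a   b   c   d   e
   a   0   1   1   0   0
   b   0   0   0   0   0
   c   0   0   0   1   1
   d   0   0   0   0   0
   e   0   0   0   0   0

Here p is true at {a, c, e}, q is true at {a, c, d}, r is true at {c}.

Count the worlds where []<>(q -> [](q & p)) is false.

a: successors {b, c}; <>(q -> [](q & p)) there: b:F, c:T. ✗
b: no successors, so []<>(q -> [](q & p)) holds vacuously. ✓
c: successors {d, e}; <>(q -> [](q & p)) there: d:F, e:F. ✗
d: no successors, so []<>(q -> [](q & p)) holds vacuously. ✓
e: no successors, so []<>(q -> [](q & p)) holds vacuously. ✓
Satisfying worlds: {b, d, e}.
So []<>(q -> [](q & p)) fails at the other 2 worlds.

2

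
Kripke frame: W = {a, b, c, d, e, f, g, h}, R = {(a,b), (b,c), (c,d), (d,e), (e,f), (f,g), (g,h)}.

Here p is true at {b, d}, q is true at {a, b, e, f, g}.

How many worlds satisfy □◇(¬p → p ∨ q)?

a: successors {b}; ◇(¬p → p ∨ q) there: b:F. ✗
b: successors {c}; ◇(¬p → p ∨ q) there: c:T. ✓
c: successors {d}; ◇(¬p → p ∨ q) there: d:T. ✓
d: successors {e}; ◇(¬p → p ∨ q) there: e:T. ✓
e: successors {f}; ◇(¬p → p ∨ q) there: f:T. ✓
f: successors {g}; ◇(¬p → p ∨ q) there: g:F. ✗
g: successors {h}; ◇(¬p → p ∨ q) there: h:F. ✗
h: no successors, so □◇(¬p → p ∨ q) holds vacuously. ✓
Satisfying worlds: {b, c, d, e, h}.

5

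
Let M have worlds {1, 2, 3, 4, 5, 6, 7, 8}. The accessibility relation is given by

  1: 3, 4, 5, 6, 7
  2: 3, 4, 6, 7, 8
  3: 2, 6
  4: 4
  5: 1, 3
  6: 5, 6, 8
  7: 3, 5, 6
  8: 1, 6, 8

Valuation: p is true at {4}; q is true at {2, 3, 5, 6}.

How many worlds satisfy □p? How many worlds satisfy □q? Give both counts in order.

1 and 2

For □p:
1: successors {3, 4, 5, 6, 7}; p there: 3:F, 4:T, 5:F, 6:F, 7:F. ✗
2: successors {3, 4, 6, 7, 8}; p there: 3:F, 4:T, 6:F, 7:F, 8:F. ✗
3: successors {2, 6}; p there: 2:F, 6:F. ✗
4: successors {4}; p there: 4:T. ✓
5: successors {1, 3}; p there: 1:F, 3:F. ✗
6: successors {5, 6, 8}; p there: 5:F, 6:F, 8:F. ✗
7: successors {3, 5, 6}; p there: 3:F, 5:F, 6:F. ✗
8: successors {1, 6, 8}; p there: 1:F, 6:F, 8:F. ✗
— 1 world.
For □q:
1: successors {3, 4, 5, 6, 7}; q there: 3:T, 4:F, 5:T, 6:T, 7:F. ✗
2: successors {3, 4, 6, 7, 8}; q there: 3:T, 4:F, 6:T, 7:F, 8:F. ✗
3: successors {2, 6}; q there: 2:T, 6:T. ✓
4: successors {4}; q there: 4:F. ✗
5: successors {1, 3}; q there: 1:F, 3:T. ✗
6: successors {5, 6, 8}; q there: 5:T, 6:T, 8:F. ✗
7: successors {3, 5, 6}; q there: 3:T, 5:T, 6:T. ✓
8: successors {1, 6, 8}; q there: 1:F, 6:T, 8:F. ✗
— 2 worlds.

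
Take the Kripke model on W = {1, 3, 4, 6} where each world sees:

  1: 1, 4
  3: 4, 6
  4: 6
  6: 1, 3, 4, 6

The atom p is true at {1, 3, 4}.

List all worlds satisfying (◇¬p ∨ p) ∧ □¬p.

{4}

1: ◇¬p ∨ p is T, □¬p is F. ✗
3: ◇¬p ∨ p is T, □¬p is F. ✗
4: ◇¬p ∨ p is T, □¬p is T. ✓
6: ◇¬p ∨ p is T, □¬p is F. ✗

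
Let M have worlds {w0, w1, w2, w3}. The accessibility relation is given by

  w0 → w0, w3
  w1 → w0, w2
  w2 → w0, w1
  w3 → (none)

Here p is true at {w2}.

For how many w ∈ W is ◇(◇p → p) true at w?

3

w0: successors {w0, w3}; ◇p → p there: w0:T, w3:T. ✓
w1: successors {w0, w2}; ◇p → p there: w0:T, w2:T. ✓
w2: successors {w0, w1}; ◇p → p there: w0:T, w1:F. ✓
w3: no successors, so ◇(◇p → p) fails. ✗
Satisfying worlds: {w0, w1, w2}.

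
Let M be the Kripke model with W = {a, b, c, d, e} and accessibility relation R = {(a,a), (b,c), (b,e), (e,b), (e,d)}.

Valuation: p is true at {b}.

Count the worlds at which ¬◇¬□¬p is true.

a: ◇¬□¬p is F. ✓
b: ◇¬□¬p is T. ✗
c: ◇¬□¬p is F. ✓
d: ◇¬□¬p is F. ✓
e: ◇¬□¬p is F. ✓
Satisfying worlds: {a, c, d, e}.

4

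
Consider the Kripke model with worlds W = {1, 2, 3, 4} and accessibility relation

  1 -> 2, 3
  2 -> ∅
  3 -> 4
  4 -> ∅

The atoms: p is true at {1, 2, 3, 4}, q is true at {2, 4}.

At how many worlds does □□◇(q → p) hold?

1: successors {2, 3}; □◇(q → p) there: 2:T, 3:F. ✗
2: no successors, so □□◇(q → p) holds vacuously. ✓
3: successors {4}; □◇(q → p) there: 4:T. ✓
4: no successors, so □□◇(q → p) holds vacuously. ✓
Satisfying worlds: {2, 3, 4}.

3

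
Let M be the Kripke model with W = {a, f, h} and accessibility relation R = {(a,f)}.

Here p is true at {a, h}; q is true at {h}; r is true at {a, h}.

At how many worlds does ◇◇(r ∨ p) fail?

3

a: successors {f}; ◇(r ∨ p) there: f:F. ✗
f: no successors, so ◇◇(r ∨ p) fails. ✗
h: no successors, so ◇◇(r ∨ p) fails. ✗
Satisfying worlds: ∅.
So ◇◇(r ∨ p) fails at the other 3 worlds.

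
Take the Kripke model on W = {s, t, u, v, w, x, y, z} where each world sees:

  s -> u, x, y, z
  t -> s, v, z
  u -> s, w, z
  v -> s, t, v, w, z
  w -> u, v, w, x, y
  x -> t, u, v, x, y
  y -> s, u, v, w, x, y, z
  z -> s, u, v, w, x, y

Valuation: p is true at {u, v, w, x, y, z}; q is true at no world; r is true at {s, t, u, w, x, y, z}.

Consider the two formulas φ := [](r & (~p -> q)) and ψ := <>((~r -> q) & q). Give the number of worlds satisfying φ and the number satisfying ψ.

For [](r & (~p -> q)):
s: successors {u, x, y, z}; r & (~p -> q) there: u:T, x:T, y:T, z:T. ✓
t: successors {s, v, z}; r & (~p -> q) there: s:F, v:F, z:T. ✗
u: successors {s, w, z}; r & (~p -> q) there: s:F, w:T, z:T. ✗
v: successors {s, t, v, w, z}; r & (~p -> q) there: s:F, t:F, v:F, w:T, z:T. ✗
w: successors {u, v, w, x, y}; r & (~p -> q) there: u:T, v:F, w:T, x:T, y:T. ✗
x: successors {t, u, v, x, y}; r & (~p -> q) there: t:F, u:T, v:F, x:T, y:T. ✗
y: successors {s, u, v, w, x, y, z}; r & (~p -> q) there: s:F, u:T, v:F, w:T, x:T, y:T, z:T. ✗
z: successors {s, u, v, w, x, y}; r & (~p -> q) there: s:F, u:T, v:F, w:T, x:T, y:T. ✗
— 1 world.
For <>((~r -> q) & q):
s: successors {u, x, y, z}; (~r -> q) & q there: u:F, x:F, y:F, z:F. ✗
t: successors {s, v, z}; (~r -> q) & q there: s:F, v:F, z:F. ✗
u: successors {s, w, z}; (~r -> q) & q there: s:F, w:F, z:F. ✗
v: successors {s, t, v, w, z}; (~r -> q) & q there: s:F, t:F, v:F, w:F, z:F. ✗
w: successors {u, v, w, x, y}; (~r -> q) & q there: u:F, v:F, w:F, x:F, y:F. ✗
x: successors {t, u, v, x, y}; (~r -> q) & q there: t:F, u:F, v:F, x:F, y:F. ✗
y: successors {s, u, v, w, x, y, z}; (~r -> q) & q there: s:F, u:F, v:F, w:F, x:F, y:F, z:F. ✗
z: successors {s, u, v, w, x, y}; (~r -> q) & q there: s:F, u:F, v:F, w:F, x:F, y:F. ✗
— 0 worlds.

1 and 0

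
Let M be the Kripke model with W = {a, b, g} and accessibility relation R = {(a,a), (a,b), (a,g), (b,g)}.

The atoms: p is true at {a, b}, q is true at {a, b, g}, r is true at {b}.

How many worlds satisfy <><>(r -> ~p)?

1

a: successors {a, b, g}; <>(r -> ~p) there: a:T, b:T, g:F. ✓
b: successors {g}; <>(r -> ~p) there: g:F. ✗
g: no successors, so <><>(r -> ~p) fails. ✗
Satisfying worlds: {a}.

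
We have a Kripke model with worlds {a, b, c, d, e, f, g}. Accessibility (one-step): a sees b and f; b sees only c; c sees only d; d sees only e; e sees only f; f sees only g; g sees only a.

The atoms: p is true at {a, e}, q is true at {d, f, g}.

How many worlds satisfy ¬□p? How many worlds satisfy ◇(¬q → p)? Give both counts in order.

For ¬□p:
a: □p is F. ✓
b: □p is F. ✓
c: □p is F. ✓
d: □p is T. ✗
e: □p is F. ✓
f: □p is F. ✓
g: □p is T. ✗
— 5 worlds.
For ◇(¬q → p):
a: successors {b, f}; ¬q → p there: b:F, f:T. ✓
b: successors {c}; ¬q → p there: c:F. ✗
c: successors {d}; ¬q → p there: d:T. ✓
d: successors {e}; ¬q → p there: e:T. ✓
e: successors {f}; ¬q → p there: f:T. ✓
f: successors {g}; ¬q → p there: g:T. ✓
g: successors {a}; ¬q → p there: a:T. ✓
— 6 worlds.

5 and 6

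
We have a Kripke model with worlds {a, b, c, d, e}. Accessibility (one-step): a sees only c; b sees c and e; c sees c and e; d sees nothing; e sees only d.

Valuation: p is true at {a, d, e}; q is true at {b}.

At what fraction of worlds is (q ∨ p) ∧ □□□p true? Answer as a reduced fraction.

a: q ∨ p is T, □□□p is F. ✗
b: q ∨ p is T, □□□p is F. ✗
c: q ∨ p is F, □□□p is F. ✗
d: q ∨ p is T, □□□p is T. ✓
e: q ∨ p is T, □□□p is T. ✓
That's 2 of 5 worlds, so 2/5.

2/5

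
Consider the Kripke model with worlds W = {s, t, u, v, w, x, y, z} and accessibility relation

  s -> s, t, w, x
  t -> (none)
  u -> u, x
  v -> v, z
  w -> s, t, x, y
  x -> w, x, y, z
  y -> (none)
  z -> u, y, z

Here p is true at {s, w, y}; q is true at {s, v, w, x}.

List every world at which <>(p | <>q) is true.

{s, u, v, w, x, z}

s: successors {s, t, w, x}; p | <>q there: s:T, t:F, w:T, x:T. ✓
t: no successors, so <>(p | <>q) fails. ✗
u: successors {u, x}; p | <>q there: u:T, x:T. ✓
v: successors {v, z}; p | <>q there: v:T, z:F. ✓
w: successors {s, t, x, y}; p | <>q there: s:T, t:F, x:T, y:T. ✓
x: successors {w, x, y, z}; p | <>q there: w:T, x:T, y:T, z:F. ✓
y: no successors, so <>(p | <>q) fails. ✗
z: successors {u, y, z}; p | <>q there: u:T, y:T, z:F. ✓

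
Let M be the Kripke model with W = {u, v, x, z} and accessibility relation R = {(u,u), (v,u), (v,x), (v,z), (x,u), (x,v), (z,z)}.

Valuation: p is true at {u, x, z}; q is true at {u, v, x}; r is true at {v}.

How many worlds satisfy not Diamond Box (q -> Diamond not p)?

2

u: Diamond Box (q -> Diamond not p) is F. ✓
v: Diamond Box (q -> Diamond not p) is T. ✗
x: Diamond Box (q -> Diamond not p) is F. ✓
z: Diamond Box (q -> Diamond not p) is T. ✗
Satisfying worlds: {u, x}.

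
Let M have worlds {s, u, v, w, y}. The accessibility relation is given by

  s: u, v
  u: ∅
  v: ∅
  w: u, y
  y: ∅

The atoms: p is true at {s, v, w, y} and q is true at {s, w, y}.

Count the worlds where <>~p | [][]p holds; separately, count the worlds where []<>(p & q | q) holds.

5 and 3

For <>~p | [][]p:
s: <>~p is T, [][]p is T. ✓
u: <>~p is F, [][]p is T. ✓
v: <>~p is F, [][]p is T. ✓
w: <>~p is T, [][]p is T. ✓
y: <>~p is F, [][]p is T. ✓
— 5 worlds.
For []<>(p & q | q):
s: successors {u, v}; <>(p & q | q) there: u:F, v:F. ✗
u: no successors, so []<>(p & q | q) holds vacuously. ✓
v: no successors, so []<>(p & q | q) holds vacuously. ✓
w: successors {u, y}; <>(p & q | q) there: u:F, y:F. ✗
y: no successors, so []<>(p & q | q) holds vacuously. ✓
— 3 worlds.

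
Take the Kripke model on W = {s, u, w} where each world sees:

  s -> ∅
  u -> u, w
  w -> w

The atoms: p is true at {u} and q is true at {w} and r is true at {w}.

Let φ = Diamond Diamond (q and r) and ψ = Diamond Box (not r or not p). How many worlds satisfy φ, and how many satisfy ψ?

2 and 2

For Diamond Diamond (q and r):
s: no successors, so Diamond Diamond (q and r) fails. ✗
u: successors {u, w}; Diamond (q and r) there: u:T, w:T. ✓
w: successors {w}; Diamond (q and r) there: w:T. ✓
— 2 worlds.
For Diamond Box (not r or not p):
s: no successors, so Diamond Box (not r or not p) fails. ✗
u: successors {u, w}; Box (not r or not p) there: u:T, w:T. ✓
w: successors {w}; Box (not r or not p) there: w:T. ✓
— 2 worlds.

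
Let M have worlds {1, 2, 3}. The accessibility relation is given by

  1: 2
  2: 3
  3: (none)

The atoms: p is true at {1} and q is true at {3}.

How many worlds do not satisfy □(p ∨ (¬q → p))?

1

1: successors {2}; p ∨ (¬q → p) there: 2:F. ✗
2: successors {3}; p ∨ (¬q → p) there: 3:T. ✓
3: no successors, so □(p ∨ (¬q → p)) holds vacuously. ✓
Satisfying worlds: {2, 3}.
So □(p ∨ (¬q → p)) fails at the other 1 world.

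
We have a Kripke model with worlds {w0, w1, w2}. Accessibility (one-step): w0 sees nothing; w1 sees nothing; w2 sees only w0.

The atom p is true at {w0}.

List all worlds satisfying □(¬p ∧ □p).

{w0, w1}

w0: no successors, so □(¬p ∧ □p) holds vacuously. ✓
w1: no successors, so □(¬p ∧ □p) holds vacuously. ✓
w2: successors {w0}; ¬p ∧ □p there: w0:F. ✗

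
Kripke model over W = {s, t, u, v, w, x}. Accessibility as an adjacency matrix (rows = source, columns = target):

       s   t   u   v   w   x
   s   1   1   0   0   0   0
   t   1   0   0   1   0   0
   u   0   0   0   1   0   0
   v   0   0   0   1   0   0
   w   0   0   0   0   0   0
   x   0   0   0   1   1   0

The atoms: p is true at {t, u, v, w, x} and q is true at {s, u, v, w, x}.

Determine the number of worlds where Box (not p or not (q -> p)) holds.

1

s: successors {s, t}; not p or not (q -> p) there: s:T, t:F. ✗
t: successors {s, v}; not p or not (q -> p) there: s:T, v:F. ✗
u: successors {v}; not p or not (q -> p) there: v:F. ✗
v: successors {v}; not p or not (q -> p) there: v:F. ✗
w: no successors, so Box (not p or not (q -> p)) holds vacuously. ✓
x: successors {v, w}; not p or not (q -> p) there: v:F, w:F. ✗
Satisfying worlds: {w}.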